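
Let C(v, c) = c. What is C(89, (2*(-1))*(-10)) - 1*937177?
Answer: -937157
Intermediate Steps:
C(89, (2*(-1))*(-10)) - 1*937177 = (2*(-1))*(-10) - 1*937177 = -2*(-10) - 937177 = 20 - 937177 = -937157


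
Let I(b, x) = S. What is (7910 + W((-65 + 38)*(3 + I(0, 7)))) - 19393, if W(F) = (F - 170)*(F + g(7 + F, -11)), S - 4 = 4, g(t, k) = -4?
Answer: 129084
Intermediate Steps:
S = 8 (S = 4 + 4 = 8)
I(b, x) = 8
W(F) = (-170 + F)*(-4 + F) (W(F) = (F - 170)*(F - 4) = (-170 + F)*(-4 + F))
(7910 + W((-65 + 38)*(3 + I(0, 7)))) - 19393 = (7910 + (680 + ((-65 + 38)*(3 + 8))² - 174*(-65 + 38)*(3 + 8))) - 19393 = (7910 + (680 + (-27*11)² - (-4698)*11)) - 19393 = (7910 + (680 + (-297)² - 174*(-297))) - 19393 = (7910 + (680 + 88209 + 51678)) - 19393 = (7910 + 140567) - 19393 = 148477 - 19393 = 129084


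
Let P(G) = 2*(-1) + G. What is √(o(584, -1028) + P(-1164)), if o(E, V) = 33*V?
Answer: 11*I*√290 ≈ 187.32*I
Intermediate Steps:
P(G) = -2 + G
√(o(584, -1028) + P(-1164)) = √(33*(-1028) + (-2 - 1164)) = √(-33924 - 1166) = √(-35090) = 11*I*√290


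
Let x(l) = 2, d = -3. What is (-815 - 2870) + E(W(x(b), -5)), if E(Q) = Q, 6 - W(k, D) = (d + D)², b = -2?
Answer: -3743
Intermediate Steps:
W(k, D) = 6 - (-3 + D)²
(-815 - 2870) + E(W(x(b), -5)) = (-815 - 2870) + (6 - (-3 - 5)²) = -3685 + (6 - 1*(-8)²) = -3685 + (6 - 1*64) = -3685 + (6 - 64) = -3685 - 58 = -3743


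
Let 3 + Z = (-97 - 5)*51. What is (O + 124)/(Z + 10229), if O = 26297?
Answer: 26421/5024 ≈ 5.2590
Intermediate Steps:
Z = -5205 (Z = -3 + (-97 - 5)*51 = -3 - 102*51 = -3 - 5202 = -5205)
(O + 124)/(Z + 10229) = (26297 + 124)/(-5205 + 10229) = 26421/5024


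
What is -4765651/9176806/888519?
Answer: -4765651/8153766490314 ≈ -5.8447e-7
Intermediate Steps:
-4765651/9176806/888519 = -4765651*1/9176806*(1/888519) = -4765651/9176806*1/888519 = -4765651/8153766490314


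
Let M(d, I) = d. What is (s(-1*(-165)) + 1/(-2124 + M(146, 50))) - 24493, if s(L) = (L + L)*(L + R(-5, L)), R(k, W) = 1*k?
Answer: 55991245/1978 ≈ 28307.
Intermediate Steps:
R(k, W) = k
s(L) = 2*L*(-5 + L) (s(L) = (L + L)*(L - 5) = (2*L)*(-5 + L) = 2*L*(-5 + L))
(s(-1*(-165)) + 1/(-2124 + M(146, 50))) - 24493 = (2*(-1*(-165))*(-5 - 1*(-165)) + 1/(-2124 + 146)) - 24493 = (2*165*(-5 + 165) + 1/(-1978)) - 24493 = (2*165*160 - 1/1978) - 24493 = (52800 - 1/1978) - 24493 = 104438399/1978 - 24493 = 55991245/1978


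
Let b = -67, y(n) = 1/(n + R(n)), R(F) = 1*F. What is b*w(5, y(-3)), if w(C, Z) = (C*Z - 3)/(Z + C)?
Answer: 1541/29 ≈ 53.138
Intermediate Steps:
R(F) = F
y(n) = 1/(2*n) (y(n) = 1/(n + n) = 1/(2*n))
w(C, Z) = (-3 + C*Z)/(C + Z)
b*w(5, y(-3)) = -67*(-3 + 5*((½)/(-3)))/(5 + (½)/(-3)) = -67*(-3 + 5*((½)*(-⅓)))/(5 + (½)*(-⅓)) = -67*(-3 + 5*(-⅙))/(5 - ⅙) = -67*(-3 - ⅚)/29/6 = -402*(-23)/(29*6) = -67*(-23/29) = 1541/29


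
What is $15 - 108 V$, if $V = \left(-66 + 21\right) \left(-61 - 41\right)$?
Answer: $-495705$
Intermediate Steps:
$V = 4590$ ($V = \left(-45\right) \left(-102\right) = 4590$)
$15 - 108 V = 15 - 495720 = -495705$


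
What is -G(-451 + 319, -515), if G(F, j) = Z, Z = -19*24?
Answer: 456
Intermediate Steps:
Z = -456
G(F, j) = -456
-G(-451 + 319, -515) = -1*(-456) = 456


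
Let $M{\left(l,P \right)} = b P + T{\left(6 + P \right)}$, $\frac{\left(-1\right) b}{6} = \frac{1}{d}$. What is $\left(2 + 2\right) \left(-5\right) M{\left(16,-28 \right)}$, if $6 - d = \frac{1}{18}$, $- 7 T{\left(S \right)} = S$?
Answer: $- \frac{470440}{749} \approx -628.09$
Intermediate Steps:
$T{\left(S \right)} = - \frac{S}{7}$
$d = \frac{107}{18}$ ($d = 6 - \frac{1}{18} = \frac{107}{18} \approx 5.9444$)
$b = - \frac{108}{107}$ ($b = - \frac{6}{\frac{107}{18}} = \left(-6\right) \frac{18}{107} = - \frac{108}{107} \approx -1.0093$)
$M{\left(l,P \right)} = - \frac{6}{7} - \frac{863 P}{749}$ ($M{\left(l,P \right)} = - \frac{108 P}{107} - \frac{6 + P}{7} = - \frac{108 P}{107} - \left(\frac{6}{7} + \frac{P}{7}\right) = - \frac{6}{7} - \frac{863 P}{749}$)
$\left(2 + 2\right) \left(-5\right) M{\left(16,-28 \right)} = \left(2 + 2\right) \left(-5\right) \left(- \frac{6}{7} - - \frac{3452}{107}\right) = 4 \left(-5\right) \left(- \frac{6}{7} + \frac{3452}{107}\right) = \left(-20\right) \frac{23522}{749} = - \frac{470440}{749}$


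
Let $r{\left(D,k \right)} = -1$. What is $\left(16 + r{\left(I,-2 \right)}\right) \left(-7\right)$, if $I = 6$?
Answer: $-105$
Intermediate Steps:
$\left(16 + r{\left(I,-2 \right)}\right) \left(-7\right) = \left(16 - 1\right) \left(-7\right) = 15 \left(-7\right) = -105$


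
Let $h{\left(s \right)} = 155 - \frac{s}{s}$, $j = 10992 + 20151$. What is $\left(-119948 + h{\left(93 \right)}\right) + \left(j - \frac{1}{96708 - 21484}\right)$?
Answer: $- \frac{6668682825}{75224} \approx -88651.0$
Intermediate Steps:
$j = 31143$
$h{\left(s \right)} = 154$ ($h{\left(s \right)} = 155 - 1 = 154$)
$\left(-119948 + h{\left(93 \right)}\right) + \left(j - \frac{1}{96708 - 21484}\right) = \left(-119948 + 154\right) + \left(31143 - \frac{1}{96708 - 21484}\right) = -119794 + \left(31143 - \frac{1}{75224}\right) = -119794 + \frac{2342701031}{75224} = - \frac{6668682825}{75224}$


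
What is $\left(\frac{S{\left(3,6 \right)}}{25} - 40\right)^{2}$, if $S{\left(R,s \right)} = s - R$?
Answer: $\frac{994009}{625} \approx 1590.4$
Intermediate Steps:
$\left(\frac{S{\left(3,6 \right)}}{25} - 40\right)^{2} = \left(\frac{6 - 3}{25} - 40\right)^{2} = \left(\left(6 - 3\right) \frac{1}{25} - 40\right)^{2} = \left(3 \cdot \frac{1}{25} - 40\right)^{2} = \left(\frac{3}{25} - 40\right)^{2} = \left(- \frac{997}{25}\right)^{2} = \frac{994009}{625}$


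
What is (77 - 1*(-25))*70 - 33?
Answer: 7107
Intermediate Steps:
(77 - 1*(-25))*70 - 33 = (77 + 25)*70 - 33 = 102*70 - 33 = 7140 - 33 = 7107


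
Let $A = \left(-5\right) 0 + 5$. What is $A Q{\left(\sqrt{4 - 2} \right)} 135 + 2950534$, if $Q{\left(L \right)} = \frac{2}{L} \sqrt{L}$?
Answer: $2950534 + 675 \cdot 2^{\frac{3}{4}} \approx 2.9517 \cdot 10^{6}$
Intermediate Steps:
$Q{\left(L \right)} = \frac{2}{\sqrt{L}}$
$A = 5$ ($A = 0 + 5 = 5$)
$A Q{\left(\sqrt{4 - 2} \right)} 135 + 2950534 = 5 \frac{2}{\sqrt[4]{4 - 2}} \cdot 135 + 2950534 = 5 \frac{2}{\sqrt[4]{2}} \cdot 135 + 2950534 = 5 \cdot 2 \frac{2^{\frac{3}{4}}}{2} \cdot 135 + 2950534 = 5 \cdot 2^{\frac{3}{4}} \cdot 135 + 2950534 = 675 \cdot 2^{\frac{3}{4}} + 2950534 = 2950534 + 675 \cdot 2^{\frac{3}{4}}$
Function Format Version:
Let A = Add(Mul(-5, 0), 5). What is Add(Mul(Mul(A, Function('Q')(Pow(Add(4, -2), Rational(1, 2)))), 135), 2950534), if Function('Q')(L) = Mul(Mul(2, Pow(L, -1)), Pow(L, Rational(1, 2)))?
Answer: Add(2950534, Mul(675, Pow(2, Rational(3, 4)))) ≈ 2.9517e+6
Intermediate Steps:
Function('Q')(L) = Mul(2, Pow(L, Rational(-1, 2)))
A = 5 (A = Add(0, 5) = 5)
Add(Mul(Mul(A, Function('Q')(Pow(Add(4, -2), Rational(1, 2)))), 135), 2950534) = Add(Mul(Mul(5, Mul(2, Pow(Pow(Add(4, -2), Rational(1, 2)), Rational(-1, 2)))), 135), 2950534) = Add(Mul(Mul(5, Mul(2, Pow(Pow(2, Rational(1, 2)), Rational(-1, 2)))), 135), 2950534) = Add(Mul(Mul(5, Mul(2, Mul(Rational(1, 2), Pow(2, Rational(3, 4))))), 135), 2950534) = Add(Mul(Mul(5, Pow(2, Rational(3, 4))), 135), 2950534) = Add(Mul(675, Pow(2, Rational(3, 4))), 2950534) = Add(2950534, Mul(675, Pow(2, Rational(3, 4))))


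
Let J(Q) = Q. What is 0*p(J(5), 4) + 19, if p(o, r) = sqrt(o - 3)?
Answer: 19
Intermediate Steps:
p(o, r) = sqrt(-3 + o)
0*p(J(5), 4) + 19 = 0*sqrt(-3 + 5) + 19 = 0*sqrt(2) + 19 = 0 + 19 = 19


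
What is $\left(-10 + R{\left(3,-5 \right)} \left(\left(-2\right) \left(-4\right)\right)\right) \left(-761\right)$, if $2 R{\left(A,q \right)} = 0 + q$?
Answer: $22830$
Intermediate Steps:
$R{\left(A,q \right)} = \frac{q}{2}$ ($R{\left(A,q \right)} = \frac{0 + q}{2} = \frac{q}{2}$)
$\left(-10 + R{\left(3,-5 \right)} \left(\left(-2\right) \left(-4\right)\right)\right) \left(-761\right) = \left(-10 + \frac{1}{2} \left(-5\right) \left(\left(-2\right) \left(-4\right)\right)\right) \left(-761\right) = \left(-10 - 20\right) \left(-761\right) = \left(-30\right) \left(-761\right) = 22830$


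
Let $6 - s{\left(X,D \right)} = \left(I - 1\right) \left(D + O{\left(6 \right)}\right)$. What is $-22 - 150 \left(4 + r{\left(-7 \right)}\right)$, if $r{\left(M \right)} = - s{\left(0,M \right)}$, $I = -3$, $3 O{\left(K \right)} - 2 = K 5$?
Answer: $2478$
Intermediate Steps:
$O{\left(K \right)} = \frac{2}{3} + \frac{5 K}{3}$ ($O{\left(K \right)} = \frac{2}{3} + \frac{K 5}{3} = \frac{2}{3} + \frac{5 K}{3}$)
$s{\left(X,D \right)} = \frac{146}{3} + 4 D$ ($s{\left(X,D \right)} = 6 - \left(-3 - 1\right) \left(D + \left(\frac{2}{3} + \frac{5}{3} \cdot 6\right)\right) = 6 - - 4 \left(D + \left(\frac{2}{3} + 10\right)\right) = 6 - - 4 \left(D + \frac{32}{3}\right) = 6 - - 4 \left(\frac{32}{3} + D\right) = 6 - \left(- \frac{128}{3} - 4 D\right) = 6 + \left(\frac{128}{3} + 4 D\right) = \frac{146}{3} + 4 D$)
$r{\left(M \right)} = - \frac{146}{3} - 4 M$ ($r{\left(M \right)} = - (\frac{146}{3} + 4 M) = - \frac{146}{3} - 4 M$)
$-22 - 150 \left(4 + r{\left(-7 \right)}\right) = -22 - 150 \left(4 - \frac{62}{3}\right) = -22 - -2500 = -22 + 2500 = 2478$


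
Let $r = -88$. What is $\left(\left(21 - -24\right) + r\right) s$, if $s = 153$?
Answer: $-6579$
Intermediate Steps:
$\left(\left(21 - -24\right) + r\right) s = \left(\left(21 - -24\right) - 88\right) 153 = \left(\left(21 + 24\right) - 88\right) 153 = \left(45 - 88\right) 153 = \left(-43\right) 153 = -6579$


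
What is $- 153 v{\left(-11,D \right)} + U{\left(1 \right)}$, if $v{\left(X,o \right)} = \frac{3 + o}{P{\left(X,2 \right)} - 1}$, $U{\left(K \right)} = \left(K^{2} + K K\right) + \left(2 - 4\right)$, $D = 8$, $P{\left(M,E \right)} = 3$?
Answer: $- \frac{1683}{2} \approx -841.5$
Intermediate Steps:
$U{\left(K \right)} = -2 + 2 K^{2}$ ($U{\left(K \right)} = \left(K^{2} + K^{2}\right) - 2 = 2 K^{2} - 2 = -2 + 2 K^{2}$)
$v{\left(X,o \right)} = \frac{3}{2} + \frac{o}{2}$ ($v{\left(X,o \right)} = \frac{3 + o}{3 - 1} = \frac{3 + o}{2} = \left(3 + o\right) \frac{1}{2} = \frac{3}{2} + \frac{o}{2}$)
$- 153 v{\left(-11,D \right)} + U{\left(1 \right)} = - 153 \left(\frac{3}{2} + \frac{1}{2} \cdot 8\right) - \left(2 - 2 \cdot 1^{2}\right) = - 153 \left(\frac{3}{2} + 4\right) + \left(-2 + 2 \cdot 1\right) = \left(-153\right) \frac{11}{2} + \left(-2 + 2\right) = - \frac{1683}{2} + 0 = - \frac{1683}{2}$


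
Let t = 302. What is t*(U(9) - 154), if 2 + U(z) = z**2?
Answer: -22650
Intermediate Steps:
U(z) = -2 + z**2
t*(U(9) - 154) = 302*((-2 + 9**2) - 154) = 302*((-2 + 81) - 154) = 302*(79 - 154) = 302*(-75) = -22650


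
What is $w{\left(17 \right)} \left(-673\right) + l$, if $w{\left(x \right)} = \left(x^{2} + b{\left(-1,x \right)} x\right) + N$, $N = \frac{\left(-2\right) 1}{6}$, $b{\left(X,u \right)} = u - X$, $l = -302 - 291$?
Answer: $- \frac{1202411}{3} \approx -4.008 \cdot 10^{5}$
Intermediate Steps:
$l = -593$ ($l = -302 - 291 = -593$)
$N = - \frac{1}{3}$ ($N = \left(-2\right) \frac{1}{6} = - \frac{1}{3} \approx -0.33333$)
$w{\left(x \right)} = - \frac{1}{3} + x^{2} + x \left(1 + x\right)$ ($w{\left(x \right)} = \left(x^{2} + \left(x - -1\right) x\right) - \frac{1}{3} = \left(x^{2} + \left(x + 1\right) x\right) - \frac{1}{3} = \left(x^{2} + \left(1 + x\right) x\right) - \frac{1}{3} = \left(x^{2} + x \left(1 + x\right)\right) - \frac{1}{3} = - \frac{1}{3} + x^{2} + x \left(1 + x\right)$)
$w{\left(17 \right)} \left(-673\right) + l = \left(- \frac{1}{3} + 17 + 2 \cdot 17^{2}\right) \left(-673\right) - 593 = \left(- \frac{1}{3} + 17 + 2 \cdot 289\right) \left(-673\right) - 593 = \left(- \frac{1}{3} + 17 + 578\right) \left(-673\right) - 593 = \frac{1784}{3} \left(-673\right) - 593 = - \frac{1200632}{3} - 593 = - \frac{1202411}{3}$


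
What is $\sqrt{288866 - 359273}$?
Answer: $3 i \sqrt{7823} \approx 265.34 i$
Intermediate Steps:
$\sqrt{288866 - 359273} = \sqrt{-70407} = 3 i \sqrt{7823}$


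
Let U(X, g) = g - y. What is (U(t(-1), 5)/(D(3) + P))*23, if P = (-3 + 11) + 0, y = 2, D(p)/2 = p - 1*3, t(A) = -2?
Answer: 69/8 ≈ 8.6250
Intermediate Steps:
D(p) = -6 + 2*p (D(p) = 2*(p - 1*3) = 2*(p - 3) = 2*(-3 + p) = -6 + 2*p)
U(X, g) = -2 + g (U(X, g) = g - 1*2 = g - 2 = -2 + g)
P = 8 (P = 8 + 0 = 8)
(U(t(-1), 5)/(D(3) + P))*23 = ((-2 + 5)/((-6 + 2*3) + 8))*23 = (3/((-6 + 6) + 8))*23 = (3/(0 + 8))*23 = (3/8)*23 = 69/8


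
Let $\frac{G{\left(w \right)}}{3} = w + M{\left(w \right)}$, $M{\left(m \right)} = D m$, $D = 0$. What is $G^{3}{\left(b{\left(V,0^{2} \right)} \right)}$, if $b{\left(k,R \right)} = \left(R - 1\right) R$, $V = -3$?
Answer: $0$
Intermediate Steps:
$M{\left(m \right)} = 0$ ($M{\left(m \right)} = 0 m = 0$)
$b{\left(k,R \right)} = R \left(-1 + R\right)$ ($b{\left(k,R \right)} = \left(R - 1\right) R = \left(-1 + R\right) R = R \left(-1 + R\right)$)
$G{\left(w \right)} = 3 w$ ($G{\left(w \right)} = 3 \left(w + 0\right) = 3 w$)
$G^{3}{\left(b{\left(V,0^{2} \right)} \right)} = \left(3 \cdot 0^{2} \left(-1 + 0^{2}\right)\right)^{3} = \left(3 \cdot 0 \left(-1 + 0\right)\right)^{3} = \left(3 \cdot 0 \left(-1\right)\right)^{3} = \left(3 \cdot 0\right)^{3} = 0^{3} = 0$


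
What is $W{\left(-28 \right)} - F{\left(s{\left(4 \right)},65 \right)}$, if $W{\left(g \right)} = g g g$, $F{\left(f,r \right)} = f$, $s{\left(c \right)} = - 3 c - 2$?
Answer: $-21938$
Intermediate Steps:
$s{\left(c \right)} = -2 - 3 c$
$W{\left(g \right)} = g^{3}$ ($W{\left(g \right)} = g^{2} g = g^{3}$)
$W{\left(-28 \right)} - F{\left(s{\left(4 \right)},65 \right)} = \left(-28\right)^{3} - \left(-2 - 12\right) = -21952 - \left(-2 - 12\right) = -21952 - -14 = -21952 + 14 = -21938$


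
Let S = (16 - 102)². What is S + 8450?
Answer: 15846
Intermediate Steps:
S = 7396 (S = (-86)² = 7396)
S + 8450 = 7396 + 8450 = 15846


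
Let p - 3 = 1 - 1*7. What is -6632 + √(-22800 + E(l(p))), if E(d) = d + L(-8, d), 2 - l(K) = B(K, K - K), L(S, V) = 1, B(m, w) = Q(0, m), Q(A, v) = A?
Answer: -6632 + 3*I*√2533 ≈ -6632.0 + 150.99*I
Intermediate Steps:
B(m, w) = 0
p = -3 (p = 3 + (1 - 1*7) = 3 + (1 - 7) = 3 - 6 = -3)
l(K) = 2 (l(K) = 2 - 1*0 = 2 + 0 = 2)
E(d) = 1 + d (E(d) = d + 1 = 1 + d)
-6632 + √(-22800 + E(l(p))) = -6632 + √(-22800 + (1 + 2)) = -6632 + √(-22800 + 3) = -6632 + √(-22797) = -6632 + 3*I*√2533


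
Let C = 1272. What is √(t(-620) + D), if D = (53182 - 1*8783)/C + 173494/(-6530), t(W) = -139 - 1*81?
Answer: 13*I*√5400583208670/2076540 ≈ 14.549*I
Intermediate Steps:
t(W) = -220 (t(W) = -139 - 81 = -220)
D = 34620551/4153080 (D = (53182 - 1*8783)/1272 + 173494/(-6530) = (53182 - 8783)*(1/1272) + 173494*(-1/6530) = 44399*(1/1272) - 86747/3265 = 44399/1272 - 86747/3265 = 34620551/4153080 ≈ 8.3361)
√(t(-620) + D) = √(-220 + 34620551/4153080) = √(-879057049/4153080) = 13*I*√5400583208670/2076540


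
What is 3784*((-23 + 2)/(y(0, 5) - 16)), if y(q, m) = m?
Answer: 7224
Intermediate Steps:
3784*((-23 + 2)/(y(0, 5) - 16)) = 3784*((-23 + 2)/(5 - 16)) = 3784*(-21/(-11)) = 3784*(-21*(-1/11)) = 3784*(21/11) = 7224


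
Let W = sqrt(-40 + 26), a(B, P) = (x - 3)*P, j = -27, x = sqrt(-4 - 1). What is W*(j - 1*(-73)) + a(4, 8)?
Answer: -24 + 8*I*sqrt(5) + 46*I*sqrt(14) ≈ -24.0 + 190.0*I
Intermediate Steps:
x = I*sqrt(5) (x = sqrt(-5) = I*sqrt(5) ≈ 2.2361*I)
a(B, P) = P*(-3 + I*sqrt(5)) (a(B, P) = (I*sqrt(5) - 3)*P = (-3 + I*sqrt(5))*P = P*(-3 + I*sqrt(5)))
W = I*sqrt(14) (W = sqrt(-14) = I*sqrt(14) ≈ 3.7417*I)
W*(j - 1*(-73)) + a(4, 8) = (I*sqrt(14))*(-27 - 1*(-73)) + 8*(-3 + I*sqrt(5)) = (I*sqrt(14))*(-27 + 73) + (-24 + 8*I*sqrt(5)) = (I*sqrt(14))*46 + (-24 + 8*I*sqrt(5)) = 46*I*sqrt(14) + (-24 + 8*I*sqrt(5)) = -24 + 8*I*sqrt(5) + 46*I*sqrt(14)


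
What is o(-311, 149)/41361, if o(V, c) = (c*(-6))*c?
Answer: -44402/13787 ≈ -3.2206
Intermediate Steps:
o(V, c) = -6*c² (o(V, c) = (-6*c)*c = -6*c²)
o(-311, 149)/41361 = -6*149²/41361 = -6*22201*(1/41361) = -133206*1/41361 = -44402/13787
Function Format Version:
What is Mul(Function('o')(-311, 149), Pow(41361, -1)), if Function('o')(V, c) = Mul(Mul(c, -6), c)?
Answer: Rational(-44402, 13787) ≈ -3.2206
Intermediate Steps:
Function('o')(V, c) = Mul(-6, Pow(c, 2)) (Function('o')(V, c) = Mul(Mul(-6, c), c) = Mul(-6, Pow(c, 2)))
Mul(Function('o')(-311, 149), Pow(41361, -1)) = Mul(Mul(-6, Pow(149, 2)), Pow(41361, -1)) = Mul(Mul(-6, 22201), Rational(1, 41361)) = Mul(-133206, Rational(1, 41361)) = Rational(-44402, 13787)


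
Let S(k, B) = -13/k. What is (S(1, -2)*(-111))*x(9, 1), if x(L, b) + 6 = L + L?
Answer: 17316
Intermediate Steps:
x(L, b) = -6 + 2*L (x(L, b) = -6 + (L + L) = -6 + 2*L)
(S(1, -2)*(-111))*x(9, 1) = (-13/1*(-111))*(-6 + 2*9) = (-13*1*(-111))*(-6 + 18) = -13*(-111)*12 = 1443*12 = 17316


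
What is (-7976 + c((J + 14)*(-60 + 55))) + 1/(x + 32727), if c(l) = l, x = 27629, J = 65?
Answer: -505240075/60356 ≈ -8371.0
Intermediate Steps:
(-7976 + c((J + 14)*(-60 + 55))) + 1/(x + 32727) = (-7976 + (65 + 14)*(-60 + 55)) + 1/(27629 + 32727) = (-7976 + 79*(-5)) + 1/60356 = (-7976 - 395) + 1/60356 = -8371 + 1/60356 = -505240075/60356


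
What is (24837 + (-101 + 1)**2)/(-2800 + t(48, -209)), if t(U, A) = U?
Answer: -34837/2752 ≈ -12.659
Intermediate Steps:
(24837 + (-101 + 1)**2)/(-2800 + t(48, -209)) = (24837 + (-101 + 1)**2)/(-2800 + 48) = (24837 + (-100)**2)/(-2752) = (24837 + 10000)*(-1/2752) = 34837*(-1/2752) = -34837/2752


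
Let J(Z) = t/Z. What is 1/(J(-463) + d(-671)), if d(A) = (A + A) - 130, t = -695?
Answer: -463/680841 ≈ -0.00068004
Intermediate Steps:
d(A) = -130 + 2*A (d(A) = 2*A - 130 = -130 + 2*A)
J(Z) = -695/Z
1/(J(-463) + d(-671)) = 1/(-695/(-463) + (-130 + 2*(-671))) = 1/(-695*(-1/463) + (-130 - 1342)) = 1/(695/463 - 1472) = 1/(-680841/463) = -463/680841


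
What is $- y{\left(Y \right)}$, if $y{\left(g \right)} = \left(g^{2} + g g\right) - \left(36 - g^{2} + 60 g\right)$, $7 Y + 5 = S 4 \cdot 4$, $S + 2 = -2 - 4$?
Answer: $-2187$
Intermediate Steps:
$S = -8$ ($S = -2 - 6 = -8$)
$Y = -19$ ($Y = - \frac{5}{7} + \frac{\left(-8\right) 4 \cdot 4}{7} = - \frac{5}{7} + \frac{\left(-32\right) 4}{7} = - \frac{5}{7} + \frac{1}{7} \left(-128\right) = - \frac{5}{7} - \frac{128}{7} = -19$)
$y{\left(g \right)} = -36 - 60 g + 3 g^{2}$ ($y{\left(g \right)} = \left(g^{2} + g^{2}\right) - \left(36 - g^{2} + 60 g\right) = 2 g^{2} - \left(36 - g^{2} + 60 g\right) = -36 - 60 g + 3 g^{2}$)
$- y{\left(Y \right)} = - (-36 - -1140 + 3 \left(-19\right)^{2}) = - (-36 + 1140 + 3 \cdot 361) = - (-36 + 1140 + 1083) = \left(-1\right) 2187 = -2187$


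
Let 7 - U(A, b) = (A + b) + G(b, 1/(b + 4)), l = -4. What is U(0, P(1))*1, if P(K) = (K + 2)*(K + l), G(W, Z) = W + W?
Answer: 34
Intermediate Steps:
G(W, Z) = 2*W
P(K) = (-4 + K)*(2 + K) (P(K) = (K + 2)*(K - 4) = (2 + K)*(-4 + K) = (-4 + K)*(2 + K))
U(A, b) = 7 - A - 3*b (U(A, b) = 7 - ((A + b) + 2*b) = 7 - (A + 3*b) = 7 + (-A - 3*b) = 7 - A - 3*b)
U(0, P(1))*1 = (7 - 1*0 - 3*(-8 + 1**2 - 2*1))*1 = (7 + 0 - 3*(-8 + 1 - 2))*1 = (7 + 0 - 3*(-9))*1 = (7 + 0 + 27)*1 = 34*1 = 34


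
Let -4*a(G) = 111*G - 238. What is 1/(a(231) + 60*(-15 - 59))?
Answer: -4/43163 ≈ -9.2672e-5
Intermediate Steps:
a(G) = 119/2 - 111*G/4 (a(G) = -(111*G - 238)/4 = -(-238 + 111*G)/4 = 119/2 - 111*G/4)
1/(a(231) + 60*(-15 - 59)) = 1/((119/2 - 111/4*231) + 60*(-15 - 59)) = 1/((119/2 - 25641/4) + 60*(-74)) = 1/(-25403/4 - 4440) = 1/(-43163/4) = -4/43163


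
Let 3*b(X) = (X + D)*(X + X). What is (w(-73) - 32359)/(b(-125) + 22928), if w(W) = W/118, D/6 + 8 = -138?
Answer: -11455305/37646012 ≈ -0.30429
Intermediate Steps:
D = -876 (D = -48 + 6*(-138) = -48 - 828 = -876)
w(W) = W/118 (w(W) = W*(1/118) = W/118)
b(X) = 2*X*(-876 + X)/3 (b(X) = ((X - 876)*(X + X))/3 = ((-876 + X)*(2*X))/3 = (2*X*(-876 + X))/3 = 2*X*(-876 + X)/3)
(w(-73) - 32359)/(b(-125) + 22928) = ((1/118)*(-73) - 32359)/((2/3)*(-125)*(-876 - 125) + 22928) = (-73/118 - 32359)/((2/3)*(-125)*(-1001) + 22928) = -3818435/(118*(250250/3 + 22928)) = -3818435/(118*319034/3) = -3818435/118*3/319034 = -11455305/37646012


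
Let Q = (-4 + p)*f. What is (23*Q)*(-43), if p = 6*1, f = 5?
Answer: -9890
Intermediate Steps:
p = 6
Q = 10 (Q = (-4 + 6)*5 = 2*5 = 10)
(23*Q)*(-43) = (23*10)*(-43) = 230*(-43) = -9890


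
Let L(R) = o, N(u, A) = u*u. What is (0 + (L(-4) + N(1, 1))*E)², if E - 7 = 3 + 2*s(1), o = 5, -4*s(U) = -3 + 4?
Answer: 3249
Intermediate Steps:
s(U) = -¼ (s(U) = -(-3 + 4)/4 = -¼*1 = -¼)
N(u, A) = u²
L(R) = 5
E = 19/2 (E = 7 + (3 + 2*(-¼)) = 7 + (3 - ½) = 7 + 5/2 = 19/2 ≈ 9.5000)
(0 + (L(-4) + N(1, 1))*E)² = (0 + (5 + 1²)*(19/2))² = (0 + (5 + 1)*(19/2))² = (0 + 6*(19/2))² = (0 + 57)² = 57² = 3249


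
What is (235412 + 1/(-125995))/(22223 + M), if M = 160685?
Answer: 2696430449/2095044860 ≈ 1.2871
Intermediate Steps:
(235412 + 1/(-125995))/(22223 + M) = (235412 + 1/(-125995))/(22223 + 160685) = (235412 - 1/125995)/182908 = (29660734939/125995)*(1/182908) = 2696430449/2095044860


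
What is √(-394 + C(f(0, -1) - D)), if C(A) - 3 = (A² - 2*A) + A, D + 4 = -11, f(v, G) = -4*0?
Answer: I*√181 ≈ 13.454*I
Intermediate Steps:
f(v, G) = 0
D = -15 (D = -4 - 11 = -15)
C(A) = 3 + A² - A (C(A) = 3 + ((A² - 2*A) + A) = 3 + (A² - A) = 3 + A² - A)
√(-394 + C(f(0, -1) - D)) = √(-394 + (3 + (0 - 1*(-15))² - (0 - 1*(-15)))) = √(-394 + (3 + (0 + 15)² - (0 + 15))) = √(-394 + (3 + 15² - 1*15)) = √(-394 + (3 + 225 - 15)) = √(-394 + 213) = √(-181) = I*√181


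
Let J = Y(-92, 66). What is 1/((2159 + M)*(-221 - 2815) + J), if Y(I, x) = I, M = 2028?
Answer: -1/12711824 ≈ -7.8667e-8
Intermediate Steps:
J = -92
1/((2159 + M)*(-221 - 2815) + J) = 1/((2159 + 2028)*(-221 - 2815) - 92) = 1/(4187*(-3036) - 92) = 1/(-12711732 - 92) = 1/(-12711824) = -1/12711824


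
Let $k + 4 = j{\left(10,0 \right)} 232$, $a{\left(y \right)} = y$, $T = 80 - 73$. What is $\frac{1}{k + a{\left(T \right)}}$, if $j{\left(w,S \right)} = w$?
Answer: $\frac{1}{2323} \approx 0.00043048$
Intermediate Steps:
$T = 7$
$k = 2316$ ($k = -4 + 10 \cdot 232 = -4 + 2320 = 2316$)
$\frac{1}{k + a{\left(T \right)}} = \frac{1}{2316 + 7} = \frac{1}{2323}$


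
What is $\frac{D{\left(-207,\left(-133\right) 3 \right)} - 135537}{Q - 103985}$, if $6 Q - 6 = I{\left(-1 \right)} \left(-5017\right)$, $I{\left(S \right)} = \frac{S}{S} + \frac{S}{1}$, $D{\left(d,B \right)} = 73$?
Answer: $\frac{16933}{12998} \approx 1.3027$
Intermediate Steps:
$I{\left(S \right)} = 1 + S$ ($I{\left(S \right)} = 1 + S 1 = 1 + S$)
$Q = 1$ ($Q = 1 + \frac{\left(1 - 1\right) \left(-5017\right)}{6} = 1 + \frac{0 \left(-5017\right)}{6} = 1 + \frac{1}{6} \cdot 0 = 1 + 0 = 1$)
$\frac{D{\left(-207,\left(-133\right) 3 \right)} - 135537}{Q - 103985} = \frac{73 - 135537}{1 - 103985} = - \frac{135464}{-103984} = \left(-135464\right) \left(- \frac{1}{103984}\right) = \frac{16933}{12998}$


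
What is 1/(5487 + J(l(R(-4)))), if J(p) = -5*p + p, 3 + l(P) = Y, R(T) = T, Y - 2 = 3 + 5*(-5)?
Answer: 1/5579 ≈ 0.00017924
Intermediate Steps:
Y = -20 (Y = 2 + (3 + 5*(-5)) = 2 + (3 - 25) = 2 - 22 = -20)
l(P) = -23 (l(P) = -3 - 20 = -23)
J(p) = -4*p
1/(5487 + J(l(R(-4)))) = 1/(5487 - 4*(-23)) = 1/(5487 + 92) = 1/5579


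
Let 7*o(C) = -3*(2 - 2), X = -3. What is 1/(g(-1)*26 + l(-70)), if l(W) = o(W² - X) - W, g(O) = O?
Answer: 1/44 ≈ 0.022727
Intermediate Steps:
o(C) = 0 (o(C) = (-3*(2 - 2))/7 = (-3*0)/7 = (⅐)*0 = 0)
l(W) = -W (l(W) = 0 - W = -W)
1/(g(-1)*26 + l(-70)) = 1/(-1*26 - 1*(-70)) = 1/(-26 + 70) = 1/44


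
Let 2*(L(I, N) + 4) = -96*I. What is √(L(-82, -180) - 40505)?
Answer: I*√36573 ≈ 191.24*I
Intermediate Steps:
L(I, N) = -4 - 48*I (L(I, N) = -4 + (-96*I)/2 = -4 - 48*I)
√(L(-82, -180) - 40505) = √((-4 - 48*(-82)) - 40505) = √((-4 + 3936) - 40505) = √(3932 - 40505) = √(-36573) = I*√36573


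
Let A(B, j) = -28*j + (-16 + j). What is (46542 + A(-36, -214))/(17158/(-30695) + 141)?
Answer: 1605471280/4310837 ≈ 372.43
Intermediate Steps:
A(B, j) = -16 - 27*j
(46542 + A(-36, -214))/(17158/(-30695) + 141) = (46542 + (-16 - 27*(-214)))/(17158/(-30695) + 141) = (46542 + (-16 + 5778))/(17158*(-1/30695) + 141) = (46542 + 5762)/(-17158/30695 + 141) = 52304/(4310837/30695) = 52304*(30695/4310837) = 1605471280/4310837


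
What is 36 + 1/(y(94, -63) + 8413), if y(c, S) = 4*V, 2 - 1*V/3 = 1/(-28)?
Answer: 2126239/59062 ≈ 36.000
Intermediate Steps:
V = 171/28 (V = 6 - 3/(-28) = 6 - 3*(-1/28) = 6 + 3/28 = 171/28 ≈ 6.1071)
y(c, S) = 171/7 (y(c, S) = 4*(171/28) = 171/7)
36 + 1/(y(94, -63) + 8413) = 36 + 1/(171/7 + 8413) = 36 + 1/(59062/7) = 36 + 7/59062 = 2126239/59062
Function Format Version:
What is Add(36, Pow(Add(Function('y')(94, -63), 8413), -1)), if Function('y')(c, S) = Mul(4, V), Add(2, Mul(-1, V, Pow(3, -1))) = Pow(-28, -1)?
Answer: Rational(2126239, 59062) ≈ 36.000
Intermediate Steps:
V = Rational(171, 28) (V = Add(6, Mul(-3, Pow(-28, -1))) = Add(6, Mul(-3, Rational(-1, 28))) = Add(6, Rational(3, 28)) = Rational(171, 28) ≈ 6.1071)
Function('y')(c, S) = Rational(171, 7) (Function('y')(c, S) = Mul(4, Rational(171, 28)) = Rational(171, 7))
Add(36, Pow(Add(Function('y')(94, -63), 8413), -1)) = Add(36, Pow(Add(Rational(171, 7), 8413), -1)) = Add(36, Pow(Rational(59062, 7), -1)) = Add(36, Rational(7, 59062)) = Rational(2126239, 59062)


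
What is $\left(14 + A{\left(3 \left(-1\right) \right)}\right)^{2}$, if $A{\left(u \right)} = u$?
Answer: $121$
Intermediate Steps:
$\left(14 + A{\left(3 \left(-1\right) \right)}\right)^{2} = \left(14 + 3 \left(-1\right)\right)^{2} = \left(14 - 3\right)^{2} = 11^{2} = 121$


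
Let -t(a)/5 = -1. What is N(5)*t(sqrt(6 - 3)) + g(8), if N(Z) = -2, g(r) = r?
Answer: -2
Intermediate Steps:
t(a) = 5 (t(a) = -5*(-1) = 5)
N(5)*t(sqrt(6 - 3)) + g(8) = -2*5 + 8 = -10 + 8 = -2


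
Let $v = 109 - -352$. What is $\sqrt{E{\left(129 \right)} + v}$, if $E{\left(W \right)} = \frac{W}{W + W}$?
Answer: $\frac{\sqrt{1846}}{2} \approx 21.483$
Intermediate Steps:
$E{\left(W \right)} = \frac{1}{2}$ ($E{\left(W \right)} = \frac{W}{2 W} = W \frac{1}{2 W} = \frac{1}{2}$)
$v = 461$ ($v = 109 + 352 = 461$)
$\sqrt{E{\left(129 \right)} + v} = \sqrt{\frac{1}{2} + 461} = \sqrt{\frac{923}{2}} = \frac{\sqrt{1846}}{2}$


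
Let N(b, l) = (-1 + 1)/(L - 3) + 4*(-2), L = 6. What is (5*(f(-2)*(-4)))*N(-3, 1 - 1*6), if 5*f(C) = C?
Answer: -64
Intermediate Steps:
f(C) = C/5
N(b, l) = -8 (N(b, l) = (-1 + 1)/(6 - 3) + 4*(-2) = 0/3 - 8 = 0*(1/3) - 8 = 0 - 8 = -8)
(5*(f(-2)*(-4)))*N(-3, 1 - 1*6) = (5*(((1/5)*(-2))*(-4)))*(-8) = (5*(-2/5*(-4)))*(-8) = (5*(8/5))*(-8) = 8*(-8) = -64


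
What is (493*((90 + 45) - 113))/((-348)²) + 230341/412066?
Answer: 279004175/430196904 ≈ 0.64855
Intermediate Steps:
(493*((90 + 45) - 113))/((-348)²) + 230341/412066 = (493*(135 - 113))/121104 + 230341*(1/412066) = (493*22)*(1/121104) + 230341/412066 = 10846*(1/121104) + 230341/412066 = 187/2088 + 230341/412066 = 279004175/430196904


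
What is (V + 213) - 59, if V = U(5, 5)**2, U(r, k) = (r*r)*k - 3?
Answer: 15038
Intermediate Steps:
U(r, k) = -3 + k*r**2 (U(r, k) = r**2*k - 3 = k*r**2 - 3 = -3 + k*r**2)
V = 14884 (V = (-3 + 5*5**2)**2 = (-3 + 5*25)**2 = (-3 + 125)**2 = 122**2 = 14884)
(V + 213) - 59 = (14884 + 213) - 59 = 15097 - 59 = 15038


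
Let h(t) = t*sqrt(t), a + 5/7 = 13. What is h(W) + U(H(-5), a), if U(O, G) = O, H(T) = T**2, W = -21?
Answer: 25 - 21*I*sqrt(21) ≈ 25.0 - 96.234*I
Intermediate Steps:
a = 86/7 (a = -5/7 + 13 = 86/7 ≈ 12.286)
h(t) = t**(3/2)
h(W) + U(H(-5), a) = (-21)**(3/2) + (-5)**2 = -21*I*sqrt(21) + 25 = 25 - 21*I*sqrt(21)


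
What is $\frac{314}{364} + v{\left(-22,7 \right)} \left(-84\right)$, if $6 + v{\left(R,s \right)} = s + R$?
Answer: $\frac{321205}{182} \approx 1764.9$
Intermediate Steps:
$v{\left(R,s \right)} = -6 + R + s$ ($v{\left(R,s \right)} = -6 + \left(s + R\right) = -6 + \left(R + s\right) = -6 + R + s$)
$\frac{314}{364} + v{\left(-22,7 \right)} \left(-84\right) = \frac{314}{364} + \left(-6 - 22 + 7\right) \left(-84\right) = 314 \cdot \frac{1}{364} - -1764 = \frac{157}{182} + 1764 = \frac{321205}{182}$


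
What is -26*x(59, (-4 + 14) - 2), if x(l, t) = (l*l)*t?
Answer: -724048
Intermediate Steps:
x(l, t) = t*l**2 (x(l, t) = l**2*t = t*l**2)
-26*x(59, (-4 + 14) - 2) = -26*((-4 + 14) - 2)*59**2 = -26*(10 - 2)*3481 = -208*3481 = -26*27848 = -724048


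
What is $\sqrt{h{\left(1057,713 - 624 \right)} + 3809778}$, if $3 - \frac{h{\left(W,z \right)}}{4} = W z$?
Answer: $\sqrt{3433498} \approx 1853.0$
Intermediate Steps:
$h{\left(W,z \right)} = 12 - 4 W z$
$\sqrt{h{\left(1057,713 - 624 \right)} + 3809778} = \sqrt{\left(12 - 4228 \left(713 - 624\right)\right) + 3809778} = \sqrt{\left(12 - 4228 \cdot 89\right) + 3809778} = \sqrt{\left(12 - 376292\right) + 3809778} = \sqrt{-376280 + 3809778} = \sqrt{3433498}$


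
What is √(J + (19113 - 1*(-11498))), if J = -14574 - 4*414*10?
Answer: I*√523 ≈ 22.869*I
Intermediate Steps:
J = -31134 (J = -14574 - 4*4140 = -14574 - 1*16560 = -14574 - 16560 = -31134)
√(J + (19113 - 1*(-11498))) = √(-31134 + (19113 - 1*(-11498))) = √(-31134 + (19113 + 11498)) = √(-31134 + 30611) = √(-523) = I*√523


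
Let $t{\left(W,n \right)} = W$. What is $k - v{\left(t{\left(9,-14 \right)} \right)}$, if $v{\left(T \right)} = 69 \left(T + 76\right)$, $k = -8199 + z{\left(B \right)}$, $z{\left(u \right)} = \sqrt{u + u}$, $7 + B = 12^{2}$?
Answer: $-14064 + \sqrt{274} \approx -14047.0$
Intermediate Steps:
$B = 137$ ($B = -7 + 12^{2} = -7 + 144 = 137$)
$z{\left(u \right)} = \sqrt{2} \sqrt{u}$ ($z{\left(u \right)} = \sqrt{2 u} = \sqrt{2} \sqrt{u}$)
$k = -8199 + \sqrt{274}$ ($k = -8199 + \sqrt{2} \sqrt{137} = -8199 + \sqrt{274} \approx -8182.4$)
$v{\left(T \right)} = 5244 + 69 T$ ($v{\left(T \right)} = 69 \left(76 + T\right) = 5244 + 69 T$)
$k - v{\left(t{\left(9,-14 \right)} \right)} = \left(-8199 + \sqrt{274}\right) - \left(5244 + 69 \cdot 9\right) = \left(-8199 + \sqrt{274}\right) - \left(5244 + 621\right) = \left(-8199 + \sqrt{274}\right) - 5865 = -14064 + \sqrt{274}$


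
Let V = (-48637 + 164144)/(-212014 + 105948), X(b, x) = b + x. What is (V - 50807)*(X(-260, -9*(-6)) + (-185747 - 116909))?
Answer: 816063289760439/53033 ≈ 1.5388e+10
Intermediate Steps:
V = -115507/106066 (V = 115507/(-106066) = 115507*(-1/106066) = -115507/106066 ≈ -1.0890)
(V - 50807)*(X(-260, -9*(-6)) + (-185747 - 116909)) = (-115507/106066 - 50807)*((-260 - 9*(-6)) + (-185747 - 116909)) = -5389010769*((-260 + 54) - 302656)/106066 = -5389010769*(-206 - 302656)/106066 = -5389010769/106066*(-302862) = 816063289760439/53033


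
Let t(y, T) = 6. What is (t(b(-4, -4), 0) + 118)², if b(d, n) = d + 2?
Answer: 15376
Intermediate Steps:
b(d, n) = 2 + d
(t(b(-4, -4), 0) + 118)² = (6 + 118)² = 124² = 15376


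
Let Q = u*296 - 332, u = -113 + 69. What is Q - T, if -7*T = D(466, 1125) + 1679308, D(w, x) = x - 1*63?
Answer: 1586878/7 ≈ 2.2670e+5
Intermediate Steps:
D(w, x) = -63 + x (D(w, x) = x - 63 = -63 + x)
u = -44
Q = -13356 (Q = -44*296 - 332 = -13024 - 332 = -13356)
T = -1680370/7 (T = -((-63 + 1125) + 1679308)/7 = -(1062 + 1679308)/7 = -⅐*1680370 = -1680370/7 ≈ -2.4005e+5)
Q - T = -13356 - 1*(-1680370/7) = -13356 + 1680370/7 = 1586878/7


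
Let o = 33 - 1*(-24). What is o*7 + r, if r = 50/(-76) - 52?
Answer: 13161/38 ≈ 346.34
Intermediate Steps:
r = -2001/38 (r = 50*(-1/76) - 52 = -25/38 - 52 = -2001/38 ≈ -52.658)
o = 57 (o = 33 + 24 = 57)
o*7 + r = 57*7 - 2001/38 = 399 - 2001/38 = 13161/38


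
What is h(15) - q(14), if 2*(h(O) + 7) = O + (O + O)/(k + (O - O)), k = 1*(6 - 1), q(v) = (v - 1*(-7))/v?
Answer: 2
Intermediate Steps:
q(v) = (7 + v)/v (q(v) = (v + 7)/v = (7 + v)/v)
k = 5 (k = 1*5 = 5)
h(O) = -7 + 7*O/10 (h(O) = -7 + (O + (O + O)/(5 + (O - O)))/2 = -7 + (O + (2*O)/(5 + 0))/2 = -7 + (O + (2*O)/5)/2 = -7 + (O + (2*O)*(1/5))/2 = -7 + (O + 2*O/5)/2 = -7 + (7*O/5)/2 = -7 + 7*O/10)
h(15) - q(14) = (-7 + (7/10)*15) - (7 + 14)/14 = (-7 + 21/2) - 21/14 = 7/2 - 1*3/2 = 7/2 - 3/2 = 2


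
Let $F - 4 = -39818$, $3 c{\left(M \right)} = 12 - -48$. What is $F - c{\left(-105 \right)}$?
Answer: $-39834$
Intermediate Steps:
$c{\left(M \right)} = 20$ ($c{\left(M \right)} = \frac{12 - -48}{3} = \frac{12 + 48}{3} = \frac{1}{3} \cdot 60 = 20$)
$F = -39814$ ($F = 4 - 39818 = -39814$)
$F - c{\left(-105 \right)} = -39814 - 20 = -39834$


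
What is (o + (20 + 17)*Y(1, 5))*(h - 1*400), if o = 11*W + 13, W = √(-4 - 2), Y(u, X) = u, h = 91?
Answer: -15450 - 3399*I*√6 ≈ -15450.0 - 8325.8*I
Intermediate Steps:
W = I*√6 (W = √(-6) = I*√6 ≈ 2.4495*I)
o = 13 + 11*I*√6 (o = 11*(I*√6) + 13 = 11*I*√6 + 13 = 13 + 11*I*√6 ≈ 13.0 + 26.944*I)
(o + (20 + 17)*Y(1, 5))*(h - 1*400) = ((13 + 11*I*√6) + (20 + 17)*1)*(91 - 1*400) = ((13 + 11*I*√6) + 37*1)*(91 - 400) = ((13 + 11*I*√6) + 37)*(-309) = (50 + 11*I*√6)*(-309) = -15450 - 3399*I*√6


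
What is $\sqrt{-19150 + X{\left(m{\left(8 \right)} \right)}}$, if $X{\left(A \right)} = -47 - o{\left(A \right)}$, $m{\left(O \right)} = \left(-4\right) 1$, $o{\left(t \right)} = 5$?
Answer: $i \sqrt{19202} \approx 138.57 i$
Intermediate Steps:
$m{\left(O \right)} = -4$
$X{\left(A \right)} = -52$ ($X{\left(A \right)} = -47 - 5 = -52$)
$\sqrt{-19150 + X{\left(m{\left(8 \right)} \right)}} = \sqrt{-19150 - 52} = \sqrt{-19202} = i \sqrt{19202}$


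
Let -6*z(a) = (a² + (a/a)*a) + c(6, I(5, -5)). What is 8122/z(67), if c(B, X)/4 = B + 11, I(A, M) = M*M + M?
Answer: -12183/1156 ≈ -10.539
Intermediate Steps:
I(A, M) = M + M² (I(A, M) = M² + M = M + M²)
c(B, X) = 44 + 4*B (c(B, X) = 4*(B + 11) = 4*(11 + B) = 44 + 4*B)
z(a) = -34/3 - a/6 - a²/6 (z(a) = -((a² + (a/a)*a) + (44 + 4*6))/6 = -((a² + 1*a) + (44 + 24))/6 = -((a² + a) + 68)/6 = -((a + a²) + 68)/6 = -(68 + a + a²)/6 = -34/3 - a/6 - a²/6)
8122/z(67) = 8122/(-34/3 - ⅙*67 - ⅙*67²) = 8122/(-34/3 - 67/6 - ⅙*4489) = 8122/(-34/3 - 67/6 - 4489/6) = 8122/(-2312/3) = 8122*(-3/2312) = -12183/1156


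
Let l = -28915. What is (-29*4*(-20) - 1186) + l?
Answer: -27781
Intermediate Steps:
(-29*4*(-20) - 1186) + l = (-29*4*(-20) - 1186) - 28915 = (-116*(-20) - 1186) - 28915 = (2320 - 1186) - 28915 = 1134 - 28915 = -27781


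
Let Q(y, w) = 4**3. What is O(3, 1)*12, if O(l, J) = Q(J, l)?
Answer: 768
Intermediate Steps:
Q(y, w) = 64
O(l, J) = 64
O(3, 1)*12 = 64*12 = 768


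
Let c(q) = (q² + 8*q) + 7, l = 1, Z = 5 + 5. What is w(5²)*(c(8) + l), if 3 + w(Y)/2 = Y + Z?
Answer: 8704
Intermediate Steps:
Z = 10
c(q) = 7 + q² + 8*q
w(Y) = 14 + 2*Y (w(Y) = -6 + 2*(Y + 10) = -6 + 2*(10 + Y) = -6 + (20 + 2*Y) = 14 + 2*Y)
w(5²)*(c(8) + l) = (14 + 2*5²)*((7 + 8² + 8*8) + 1) = (14 + 2*25)*((7 + 64 + 64) + 1) = (14 + 50)*(135 + 1) = 64*136 = 8704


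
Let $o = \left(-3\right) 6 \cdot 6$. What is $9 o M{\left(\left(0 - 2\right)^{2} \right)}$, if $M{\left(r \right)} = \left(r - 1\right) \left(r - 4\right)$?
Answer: $0$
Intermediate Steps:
$o = -108$ ($o = \left(-18\right) 6 = -108$)
$M{\left(r \right)} = \left(-1 + r\right) \left(-4 + r\right)$
$9 o M{\left(\left(0 - 2\right)^{2} \right)} = 9 \left(-108\right) \left(4 + \left(\left(0 - 2\right)^{2}\right)^{2} - 5 \left(0 - 2\right)^{2}\right) = - 972 \left(4 + \left(\left(0 - 2\right)^{2}\right)^{2} - 5 \left(0 - 2\right)^{2}\right) = - 972 \left(4 + \left(\left(-2\right)^{2}\right)^{2} - 5 \left(-2\right)^{2}\right) = - 972 \left(4 + 4^{2} - 20\right) = - 972 \left(4 + 16 - 20\right) = \left(-972\right) 0 = 0$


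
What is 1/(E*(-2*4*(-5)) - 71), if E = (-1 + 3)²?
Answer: 1/89 ≈ 0.011236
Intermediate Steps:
E = 4 (E = 2² = 4)
1/(E*(-2*4*(-5)) - 71) = 1/(4*(-2*4*(-5)) - 71) = 1/(4*(-8*(-5)) - 71) = 1/(4*40 - 71) = 1/(160 - 71) = 1/89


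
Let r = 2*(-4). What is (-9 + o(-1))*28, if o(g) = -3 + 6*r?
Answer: -1680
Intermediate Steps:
r = -8
o(g) = -51 (o(g) = -3 + 6*(-8) = -3 - 48 = -51)
(-9 + o(-1))*28 = (-9 - 51)*28 = -60*28 = -1680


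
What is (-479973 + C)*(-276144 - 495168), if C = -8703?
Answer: 376921662912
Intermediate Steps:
(-479973 + C)*(-276144 - 495168) = (-479973 - 8703)*(-276144 - 495168) = -488676*(-771312) = 376921662912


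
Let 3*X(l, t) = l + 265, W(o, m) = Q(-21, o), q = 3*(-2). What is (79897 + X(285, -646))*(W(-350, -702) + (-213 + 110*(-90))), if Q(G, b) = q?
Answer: -810332893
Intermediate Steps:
q = -6
Q(G, b) = -6
W(o, m) = -6
X(l, t) = 265/3 + l/3 (X(l, t) = (l + 265)/3 = (265 + l)/3 = 265/3 + l/3)
(79897 + X(285, -646))*(W(-350, -702) + (-213 + 110*(-90))) = (79897 + (265/3 + (1/3)*285))*(-6 + (-213 + 110*(-90))) = (79897 + (265/3 + 95))*(-6 + (-213 - 9900)) = (79897 + 550/3)*(-6 - 10113) = (240241/3)*(-10119) = -810332893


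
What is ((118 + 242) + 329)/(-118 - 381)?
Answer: -689/499 ≈ -1.3808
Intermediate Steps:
((118 + 242) + 329)/(-118 - 381) = (360 + 329)/(-499) = 689*(-1/499) = -689/499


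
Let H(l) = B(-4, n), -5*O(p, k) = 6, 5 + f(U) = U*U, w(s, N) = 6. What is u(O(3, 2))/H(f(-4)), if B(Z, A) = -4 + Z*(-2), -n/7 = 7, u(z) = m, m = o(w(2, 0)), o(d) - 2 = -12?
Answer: -5/2 ≈ -2.5000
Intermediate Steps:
f(U) = -5 + U**2 (f(U) = -5 + U*U = -5 + U**2)
O(p, k) = -6/5 (O(p, k) = -1/5*6 = -6/5)
o(d) = -10 (o(d) = 2 - 12 = -10)
m = -10
u(z) = -10
n = -49 (n = -7*7 = -49)
B(Z, A) = -4 - 2*Z
H(l) = 4 (H(l) = -4 - 2*(-4) = -4 + 8 = 4)
u(O(3, 2))/H(f(-4)) = -10/4 = -10*1/4 = -5/2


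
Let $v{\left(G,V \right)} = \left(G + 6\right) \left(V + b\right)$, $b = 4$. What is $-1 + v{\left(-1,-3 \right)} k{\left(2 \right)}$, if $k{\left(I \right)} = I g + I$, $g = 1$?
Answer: $19$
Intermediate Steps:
$v{\left(G,V \right)} = \left(4 + V\right) \left(6 + G\right)$ ($v{\left(G,V \right)} = \left(G + 6\right) \left(V + 4\right) = \left(6 + G\right) \left(4 + V\right) = \left(4 + V\right) \left(6 + G\right)$)
$k{\left(I \right)} = 2 I$ ($k{\left(I \right)} = I 1 + I = I + I = 2 I$)
$-1 + v{\left(-1,-3 \right)} k{\left(2 \right)} = -1 + \left(24 + 4 \left(-1\right) + 6 \left(-3\right) - -3\right) 2 \cdot 2 = -1 + \left(24 - 4 - 18 + 3\right) 4 = -1 + 5 \cdot 4 = -1 + 20 = 19$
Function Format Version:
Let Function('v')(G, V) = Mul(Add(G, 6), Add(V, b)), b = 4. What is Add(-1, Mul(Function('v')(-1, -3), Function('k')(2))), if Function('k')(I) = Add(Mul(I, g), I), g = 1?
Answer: 19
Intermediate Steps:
Function('v')(G, V) = Mul(Add(4, V), Add(6, G)) (Function('v')(G, V) = Mul(Add(G, 6), Add(V, 4)) = Mul(Add(6, G), Add(4, V)) = Mul(Add(4, V), Add(6, G)))
Function('k')(I) = Mul(2, I) (Function('k')(I) = Add(Mul(I, 1), I) = Add(I, I) = Mul(2, I))
Add(-1, Mul(Function('v')(-1, -3), Function('k')(2))) = Add(-1, Mul(Add(24, Mul(4, -1), Mul(6, -3), Mul(-1, -3)), Mul(2, 2))) = Add(-1, Mul(Add(24, -4, -18, 3), 4)) = Add(-1, Mul(5, 4)) = Add(-1, 20) = 19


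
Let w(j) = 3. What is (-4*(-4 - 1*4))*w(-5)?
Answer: 96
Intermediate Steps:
(-4*(-4 - 1*4))*w(-5) = -4*(-4 - 1*4)*3 = -4*(-4 - 4)*3 = -4*(-8)*3 = 32*3 = 96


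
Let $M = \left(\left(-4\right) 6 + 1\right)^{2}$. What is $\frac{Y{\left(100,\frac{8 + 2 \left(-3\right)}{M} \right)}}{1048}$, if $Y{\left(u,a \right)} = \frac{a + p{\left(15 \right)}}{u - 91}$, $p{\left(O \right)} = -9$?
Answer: $- \frac{4759}{4989528} \approx -0.0009538$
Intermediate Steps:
$M = 529$ ($M = \left(-24 + 1\right)^{2} = \left(-23\right)^{2} = 529$)
$Y{\left(u,a \right)} = \frac{-9 + a}{-91 + u}$ ($Y{\left(u,a \right)} = \frac{a - 9}{u - 91} = \frac{-9 + a}{-91 + u}$)
$\frac{Y{\left(100,\frac{8 + 2 \left(-3\right)}{M} \right)}}{1048} = \frac{\frac{1}{-91 + 100} \left(-9 + \frac{8 + 2 \left(-3\right)}{529}\right)}{1048} = \frac{-9 + \left(8 - 6\right) \frac{1}{529}}{9} \cdot \frac{1}{1048} = \frac{-9 + 2 \cdot \frac{1}{529}}{9} \cdot \frac{1}{1048} = \frac{-9 + \frac{2}{529}}{9} \cdot \frac{1}{1048} = \frac{1}{9} \left(- \frac{4759}{529}\right) \frac{1}{1048} = \left(- \frac{4759}{4761}\right) \frac{1}{1048} = - \frac{4759}{4989528}$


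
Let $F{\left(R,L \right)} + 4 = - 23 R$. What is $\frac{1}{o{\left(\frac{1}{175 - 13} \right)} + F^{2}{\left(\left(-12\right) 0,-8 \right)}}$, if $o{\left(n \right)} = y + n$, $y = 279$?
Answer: $\frac{162}{47791} \approx 0.0033898$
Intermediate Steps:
$F{\left(R,L \right)} = -4 - 23 R$
$o{\left(n \right)} = 279 + n$
$\frac{1}{o{\left(\frac{1}{175 - 13} \right)} + F^{2}{\left(\left(-12\right) 0,-8 \right)}} = \frac{1}{\left(279 + \frac{1}{175 - 13}\right) + \left(-4 - 23 \left(\left(-12\right) 0\right)\right)^{2}} = \frac{1}{\left(279 + \frac{1}{162}\right) + \left(-4 - 0\right)^{2}} = \frac{1}{\left(279 + \frac{1}{162}\right) + \left(-4 + 0\right)^{2}} = \frac{1}{\frac{45199}{162} + \left(-4\right)^{2}} = \frac{1}{\frac{45199}{162} + 16} = \frac{1}{\frac{47791}{162}} = \frac{162}{47791}$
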